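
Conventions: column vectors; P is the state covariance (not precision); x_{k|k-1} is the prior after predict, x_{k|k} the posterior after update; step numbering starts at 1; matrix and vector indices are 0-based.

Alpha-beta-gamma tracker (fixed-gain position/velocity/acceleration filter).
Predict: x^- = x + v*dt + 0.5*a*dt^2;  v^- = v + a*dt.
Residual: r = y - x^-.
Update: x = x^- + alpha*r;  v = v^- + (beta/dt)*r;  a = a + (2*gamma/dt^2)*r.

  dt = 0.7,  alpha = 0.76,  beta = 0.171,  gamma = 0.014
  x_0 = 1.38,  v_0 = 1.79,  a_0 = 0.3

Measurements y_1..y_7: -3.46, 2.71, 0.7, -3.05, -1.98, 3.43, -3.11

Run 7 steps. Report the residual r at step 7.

resid = -5.9343

step 1: x_pred=2.7065  r=-6.1665  x^+=-1.9800  v^+=0.4936  a^+=-0.0524
step 2: x_pred=-1.6473  r=4.3573  x^+=1.6642  v^+=1.5214  a^+=0.1966
step 3: x_pred=2.7774  r=-2.0774  x^+=1.1986  v^+=1.1515  a^+=0.0779
step 4: x_pred=2.0237  r=-5.0737  x^+=-1.8323  v^+=-0.0334  a^+=-0.2120
step 5: x_pred=-1.9076  r=-0.0724  x^+=-1.9626  v^+=-0.1995  a^+=-0.2162
step 6: x_pred=-2.1552  r=5.5852  x^+=2.0896  v^+=1.0136  a^+=0.1030
step 7: x_pred=2.8243  r=-5.9343  x^+=-1.6858  v^+=-0.3639  a^+=-0.2361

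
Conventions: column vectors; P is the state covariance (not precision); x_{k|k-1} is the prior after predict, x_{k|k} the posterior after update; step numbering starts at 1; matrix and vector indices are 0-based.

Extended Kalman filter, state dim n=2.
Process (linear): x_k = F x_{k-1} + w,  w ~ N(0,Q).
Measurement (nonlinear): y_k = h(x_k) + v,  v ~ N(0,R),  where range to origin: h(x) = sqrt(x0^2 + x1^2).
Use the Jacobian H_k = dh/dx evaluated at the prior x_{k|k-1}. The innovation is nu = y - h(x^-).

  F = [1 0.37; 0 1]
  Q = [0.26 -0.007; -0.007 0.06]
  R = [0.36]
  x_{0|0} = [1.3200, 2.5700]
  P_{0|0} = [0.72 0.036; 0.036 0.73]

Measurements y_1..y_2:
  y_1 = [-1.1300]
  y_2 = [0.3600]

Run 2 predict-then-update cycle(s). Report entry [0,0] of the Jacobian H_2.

H_jac[0,0] = -0.7789

step 1: x^-=[2.2709, 2.5700]  P^-=[1.1066 0.2991; 0.2991 0.7900]  H_jac=[0.6622 0.7494]  S=[1.5856]  K=[0.6035; 0.4983]  nu=[-4.5596]  x^+=[-0.4806, 0.2982]  P^+=[0.5292 -0.1777; -0.1777 0.3964]
step 2: x^-=[-0.3703, 0.2982]  P^-=[0.7119 -0.0380; -0.0380 0.4564]  H_jac=[-0.7789 0.6272]  S=[1.0085]  K=[-0.5735; 0.3131]  nu=[-0.1154]  x^+=[-0.3041, 0.2620]  P^+=[0.3803 0.1431; 0.1431 0.3575]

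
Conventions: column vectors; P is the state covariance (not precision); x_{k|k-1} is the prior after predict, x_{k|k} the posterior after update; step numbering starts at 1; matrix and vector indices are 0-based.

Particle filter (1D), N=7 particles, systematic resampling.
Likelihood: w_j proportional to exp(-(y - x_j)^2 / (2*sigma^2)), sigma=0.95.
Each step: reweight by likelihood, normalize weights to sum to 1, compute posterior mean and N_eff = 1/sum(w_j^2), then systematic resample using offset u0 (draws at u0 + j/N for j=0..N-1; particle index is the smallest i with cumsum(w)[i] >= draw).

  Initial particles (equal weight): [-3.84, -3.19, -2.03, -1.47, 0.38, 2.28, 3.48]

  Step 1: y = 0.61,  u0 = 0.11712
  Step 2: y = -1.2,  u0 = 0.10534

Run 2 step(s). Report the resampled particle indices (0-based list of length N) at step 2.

step 1: w=[0.0000, 0.0003, 0.0161, 0.0696, 0.7429, 0.1632, 0.0080]  mean=0.5462  Neff=1.7133  idx=[4, 4, 4, 4, 4, 5, 5]
step 2: w=[0.1996, 0.1996, 0.1996, 0.1996, 0.1996, 0.0010, 0.0010]  mean=0.3837  Neff=5.0194  idx=[0, 1, 1, 2, 3, 4, 4]

resampled_idx = [0, 1, 1, 2, 3, 4, 4]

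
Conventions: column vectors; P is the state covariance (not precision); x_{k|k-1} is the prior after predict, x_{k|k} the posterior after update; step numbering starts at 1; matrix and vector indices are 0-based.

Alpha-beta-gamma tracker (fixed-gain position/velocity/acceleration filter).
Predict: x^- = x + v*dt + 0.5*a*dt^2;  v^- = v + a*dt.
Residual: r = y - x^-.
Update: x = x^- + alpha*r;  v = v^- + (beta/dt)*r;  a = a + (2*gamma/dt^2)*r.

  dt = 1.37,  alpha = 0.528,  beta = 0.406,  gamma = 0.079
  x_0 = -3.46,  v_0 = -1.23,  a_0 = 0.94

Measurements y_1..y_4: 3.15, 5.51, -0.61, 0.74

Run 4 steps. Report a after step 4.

a_post = -0.2934

step 1: x_pred=-4.2630  r=7.4130  x^+=-0.3489  v^+=2.2546  a^+=1.5640
step 2: x_pred=4.2077  r=1.3023  x^+=4.8953  v^+=4.7833  a^+=1.6737
step 3: x_pred=13.0191  r=-13.6291  x^+=5.8229  v^+=3.0372  a^+=0.5263
step 4: x_pred=10.4779  r=-9.7379  x^+=5.3363  v^+=0.8725  a^+=-0.2934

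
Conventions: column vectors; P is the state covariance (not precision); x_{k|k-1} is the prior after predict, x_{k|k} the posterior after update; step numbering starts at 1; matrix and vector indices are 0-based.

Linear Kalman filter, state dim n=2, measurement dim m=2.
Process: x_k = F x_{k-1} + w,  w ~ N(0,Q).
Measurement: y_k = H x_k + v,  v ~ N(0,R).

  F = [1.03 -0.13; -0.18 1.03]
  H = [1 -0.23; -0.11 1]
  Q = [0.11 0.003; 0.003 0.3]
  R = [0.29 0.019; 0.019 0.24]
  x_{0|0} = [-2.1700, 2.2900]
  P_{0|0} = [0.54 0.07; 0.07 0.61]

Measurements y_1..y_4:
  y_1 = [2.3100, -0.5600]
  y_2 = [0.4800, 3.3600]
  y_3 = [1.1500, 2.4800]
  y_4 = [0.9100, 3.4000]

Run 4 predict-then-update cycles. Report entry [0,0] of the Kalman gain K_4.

step 1: x^-=[-2.5328, 2.7493]  P^-=[0.6744 -0.1029; -0.1029 0.9387]  S=[1.0614 -0.3766; -0.3766 1.2095]  K=[0.6810 0.0656; -0.0244 0.7779]  nu=[5.4751, -3.5879]  x^+=[0.9603, -0.1750]  P^+=[0.2107 0.0519; 0.0519 0.1919]
step 2: x^-=[1.0118, -0.3531]  P^-=[0.3228 -0.0055; -0.0055 0.4912]  S=[0.6414 -0.1352; -0.1352 0.7363]  K=[0.5135 0.0385; -0.0458 0.6595]  nu=[-0.6130, 3.8244]  x^+=[0.8444, 2.1973]  P^+=[0.1580 0.0364; 0.0364 0.1614]
step 3: x^-=[0.5840, 2.1112]  P^-=[0.2706 -0.0085; -0.0085 0.4629]  S=[0.5890 -0.1259; -0.1259 0.7080]  K=[0.4690 0.0294; -0.0573 0.6449]  nu=[1.0515, 0.4330]  x^+=[1.0900, 2.3303]  P^+=[0.1439 0.0318; 0.0318 0.1572]
step 4: x^-=[0.8198, 2.2040]  P^-=[0.2568 -0.0102; -0.0102 0.4596]  S=[0.5758 -0.1255; -0.1255 0.7050]  K=[0.4558 0.0265; -0.0614 0.6426]  nu=[0.5972, 1.2862]  x^+=[1.1261, 2.9939]  P^+=[0.1397 0.0304; 0.0304 0.1564]

K[0,0] = 0.4558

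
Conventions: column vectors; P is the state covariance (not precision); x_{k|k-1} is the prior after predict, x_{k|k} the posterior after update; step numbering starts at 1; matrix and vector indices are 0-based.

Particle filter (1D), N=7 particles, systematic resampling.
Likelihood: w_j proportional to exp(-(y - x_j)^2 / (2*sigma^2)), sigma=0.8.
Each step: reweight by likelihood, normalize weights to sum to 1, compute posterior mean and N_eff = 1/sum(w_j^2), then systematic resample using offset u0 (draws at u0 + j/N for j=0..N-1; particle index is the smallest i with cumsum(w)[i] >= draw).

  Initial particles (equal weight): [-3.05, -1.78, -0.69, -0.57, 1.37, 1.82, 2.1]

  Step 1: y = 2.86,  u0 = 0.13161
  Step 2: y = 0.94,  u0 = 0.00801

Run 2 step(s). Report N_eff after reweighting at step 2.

step 1: w=[0.0000, 0.0000, 0.0000, 0.0001, 0.1420, 0.3456, 0.5123]  mean=1.8993  Neff=2.4873  idx=[4, 5, 5, 6, 6, 6, 6]
step 2: w=[0.2579, 0.1627, 0.1627, 0.1042, 0.1042, 0.1042, 0.1042]  mean=1.8206  Neff=6.1395  idx=[0, 0, 1, 2, 2, 4, 5]

N_eff = 6.1395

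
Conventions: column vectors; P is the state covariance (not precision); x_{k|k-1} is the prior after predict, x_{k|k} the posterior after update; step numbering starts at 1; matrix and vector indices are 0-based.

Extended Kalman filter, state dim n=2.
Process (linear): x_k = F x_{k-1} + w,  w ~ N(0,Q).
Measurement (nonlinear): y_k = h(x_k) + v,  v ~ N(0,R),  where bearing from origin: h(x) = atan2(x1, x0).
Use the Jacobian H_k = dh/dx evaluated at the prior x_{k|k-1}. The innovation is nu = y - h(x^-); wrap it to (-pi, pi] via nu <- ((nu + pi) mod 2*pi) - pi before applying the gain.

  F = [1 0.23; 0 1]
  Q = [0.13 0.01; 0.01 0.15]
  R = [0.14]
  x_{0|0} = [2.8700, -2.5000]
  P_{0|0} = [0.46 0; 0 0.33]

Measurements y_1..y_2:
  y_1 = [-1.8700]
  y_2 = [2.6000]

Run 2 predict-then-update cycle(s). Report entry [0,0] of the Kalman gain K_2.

step 1: x^-=[2.2950, -2.5000]  P^-=[0.6075 0.0859; 0.0859 0.4800]  H_jac=[0.2171 0.1993]  S=[0.1951]  K=[0.7635; 0.5858]  nu=[-1.0419]  x^+=[1.4995, -3.1103]  P^+=[0.4937 -0.0014; -0.0014 0.4130]
step 2: x^-=[0.7841, -3.1103]  P^-=[0.6449 0.1036; 0.1036 0.5630]  H_jac=[0.3023 0.0762]  S=[0.2070]  K=[0.9801; 0.3587]  nu=[-2.3593]  x^+=[-1.5282, -3.9565]  P^+=[0.4461 0.0309; 0.0309 0.5364]

K[0,0] = 0.9801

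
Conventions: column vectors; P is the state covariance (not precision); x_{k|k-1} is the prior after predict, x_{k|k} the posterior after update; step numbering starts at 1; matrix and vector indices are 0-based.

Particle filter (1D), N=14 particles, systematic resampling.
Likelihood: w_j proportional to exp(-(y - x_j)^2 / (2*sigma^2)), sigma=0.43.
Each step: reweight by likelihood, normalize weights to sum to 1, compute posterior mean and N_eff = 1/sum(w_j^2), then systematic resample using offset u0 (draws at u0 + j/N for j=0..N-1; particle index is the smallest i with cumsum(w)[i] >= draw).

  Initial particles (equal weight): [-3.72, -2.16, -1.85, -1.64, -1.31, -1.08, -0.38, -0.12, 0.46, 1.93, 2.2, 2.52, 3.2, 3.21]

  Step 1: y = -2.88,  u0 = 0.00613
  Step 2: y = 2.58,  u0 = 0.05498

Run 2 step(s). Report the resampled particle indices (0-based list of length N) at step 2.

resampled_idx = [12, 12, 12, 12, 12, 12, 12, 13, 13, 13, 13, 13, 13, 13]

step 1: w=[0.3168, 0.5256, 0.1212, 0.0334, 0.0027, 0.0003, 0.0000, 0.0000, 0.0000, 0.0000, 0.0000, 0.0000, 0.0000, 0.0000]  mean=-2.5966  Neff=2.5485  idx=[0, 0, 0, 0, 0, 1, 1, 1, 1, 1, 1, 1, 2, 2]
step 2: w=[0.0000, 0.0000, 0.0000, 0.0000, 0.0000, 0.0002, 0.0002, 0.0002, 0.0002, 0.0002, 0.0002, 0.0002, 0.4992, 0.4992]  mean=-1.8505  Neff=2.0064  idx=[12, 12, 12, 12, 12, 12, 12, 13, 13, 13, 13, 13, 13, 13]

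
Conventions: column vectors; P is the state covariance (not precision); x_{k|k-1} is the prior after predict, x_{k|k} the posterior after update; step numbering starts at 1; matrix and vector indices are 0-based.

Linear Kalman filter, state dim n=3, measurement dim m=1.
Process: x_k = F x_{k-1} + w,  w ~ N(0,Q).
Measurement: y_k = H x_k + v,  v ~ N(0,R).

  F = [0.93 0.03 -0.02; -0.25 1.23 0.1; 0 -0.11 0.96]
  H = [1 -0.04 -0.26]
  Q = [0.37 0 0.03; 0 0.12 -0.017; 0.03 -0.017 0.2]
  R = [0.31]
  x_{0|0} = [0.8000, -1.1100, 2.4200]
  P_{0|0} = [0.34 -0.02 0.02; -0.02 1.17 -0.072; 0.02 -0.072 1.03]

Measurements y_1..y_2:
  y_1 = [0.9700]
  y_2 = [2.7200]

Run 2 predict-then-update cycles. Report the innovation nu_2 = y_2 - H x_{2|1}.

step 1: x^-=[0.6623, -1.3233, 2.4453]  P^-=[0.6638 -0.0571 0.0240; -0.0571 1.9152 -0.1660; 0.0240 -0.1660 1.1786]  S=[1.0451]  K=[0.6313; -0.0867; -0.2639]  nu=[0.8905]  x^+=[1.2245, -1.4005, 2.2103]  P^+=[0.2472 0.0000 0.1981; 0.0000 1.9074 -0.1899; 0.1981 -0.1899 1.1058]
step 2: x^-=[1.0526, -1.8077, 2.2760]  P^-=[0.5788 0.0343 0.1735; 0.0343 2.9755 -0.4386; 0.1735 -0.4386 1.2823]  S=[0.8782]  K=[0.6062; 0.0333; -0.1621]  nu=[2.1869]  x^+=[2.3782, -1.7348, 1.9214]  P^+=[0.2561 0.0165 0.2598; 0.0165 2.9746 -0.4339; 0.2598 -0.4339 1.2592]

innov = [2.1869]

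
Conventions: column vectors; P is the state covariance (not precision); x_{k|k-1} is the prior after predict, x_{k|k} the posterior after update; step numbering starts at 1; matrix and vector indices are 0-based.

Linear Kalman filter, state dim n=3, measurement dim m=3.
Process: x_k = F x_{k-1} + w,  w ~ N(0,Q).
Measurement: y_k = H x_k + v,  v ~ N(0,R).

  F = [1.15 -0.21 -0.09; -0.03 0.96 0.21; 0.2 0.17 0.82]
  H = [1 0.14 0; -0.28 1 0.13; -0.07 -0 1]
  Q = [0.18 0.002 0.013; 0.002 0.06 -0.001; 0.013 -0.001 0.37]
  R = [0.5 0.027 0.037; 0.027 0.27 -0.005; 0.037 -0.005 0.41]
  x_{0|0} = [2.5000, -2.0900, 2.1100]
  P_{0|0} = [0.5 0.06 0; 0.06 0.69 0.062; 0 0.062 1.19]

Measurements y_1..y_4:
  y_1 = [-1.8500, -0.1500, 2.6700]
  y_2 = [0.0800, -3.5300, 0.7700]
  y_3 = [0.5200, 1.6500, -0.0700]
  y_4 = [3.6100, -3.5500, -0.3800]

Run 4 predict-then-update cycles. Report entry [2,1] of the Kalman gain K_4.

step 1: x^-=[3.1240, -1.6383, 1.8749]  P^-=[0.8547 -0.1183 0.0131; -0.1183 0.7704 0.3758; 0.0131 0.3758 1.2315]  S=[1.3367 -0.2096 0.0441; -0.2096 1.2912 0.5521; 0.0441 0.5521 1.6438]  K=[0.5972 -0.1865 0.0182; 0.0977 0.6740 0.0046; 0.0441 0.1165 0.7083]  nu=[-4.7446, 2.1193, 1.0138]  x^+=[-0.0862, -0.6688, 2.6306]  P^+=[0.2886 0.0399 0.0507; 0.0399 0.1951 0.0049; 0.0507 0.0049 0.2950]
step 2: x^-=[-0.1954, -0.0870, 2.0261]  P^-=[0.5431 0.0032 0.1028; 0.0032 0.2522 0.0923; 0.1028 0.0923 0.6063]  S=[1.0490 -0.0717 0.1146; -0.0717 0.5897 0.1469; 0.1146 0.1469 1.0045]  K=[0.5025 -0.1770 0.0330; 0.0654 0.4498 0.0185; 0.0546 0.1049 0.5748]  nu=[0.2876, -3.7611, -1.2698]  x^+=[0.5728, -1.7833, 0.9174]  P^+=[0.2439 0.0274 0.0501; 0.0274 0.1295 0.0097; 0.0501 0.0097 0.2407]
step 3: x^-=[0.9507, -1.5365, 0.5637]  P^-=[0.4869 0.0043 0.0954; 0.0043 0.1919 0.0741; 0.0954 0.0741 0.5663]  S=[0.9919 -0.0646 0.1086; -0.0646 0.5195 0.1243; 0.1086 0.1243 0.9653]  K=[0.4763 -0.1790 0.0330; 0.0544 0.3875 0.0204; 0.0521 0.1052 0.5603]  nu=[-0.2156, 3.3794, -0.5671]  x^+=[0.2246, -0.2504, 0.5902]  P^+=[0.2313 0.0229 0.0482; 0.0229 0.1111 0.0100; 0.0482 0.0100 0.2345]
step 4: x^-=[0.2577, -0.1232, 0.4863]  P^-=[0.4721 0.0031 0.0912; 0.0031 0.1750 0.0695; 0.0912 0.0695 0.5603]  S=[0.9763 -0.0646 0.1048; -0.0646 0.5012 0.1200; 0.1048 0.1200 0.9599]  K=[0.4685 -0.1812 0.0321; 0.0503 0.3670 0.0208; 0.0504 0.1058 0.5584]  nu=[3.3695, -3.4179, -0.8483]  x^+=[2.4286, -1.2259, -0.1792]  P^+=[0.2276 0.0211 0.0473; 0.0211 0.1050 0.0100; 0.0473 0.0100 0.2336]

K[2,1] = 0.1058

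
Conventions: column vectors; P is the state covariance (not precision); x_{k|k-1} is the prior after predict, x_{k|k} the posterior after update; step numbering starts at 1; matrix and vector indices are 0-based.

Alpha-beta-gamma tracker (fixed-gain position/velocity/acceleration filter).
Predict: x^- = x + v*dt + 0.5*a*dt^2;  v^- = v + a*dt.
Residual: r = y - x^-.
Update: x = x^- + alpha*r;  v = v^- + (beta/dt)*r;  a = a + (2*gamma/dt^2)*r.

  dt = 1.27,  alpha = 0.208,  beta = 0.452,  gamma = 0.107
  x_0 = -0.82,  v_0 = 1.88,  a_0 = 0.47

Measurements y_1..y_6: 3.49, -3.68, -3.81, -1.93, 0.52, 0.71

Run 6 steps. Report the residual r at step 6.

resid = 13.3460

step 1: x_pred=1.9466  r=1.5434  x^+=2.2677  v^+=3.0262  a^+=0.6748
step 2: x_pred=6.6551  r=-10.3351  x^+=4.5054  v^+=0.2048  a^+=-0.6965
step 3: x_pred=4.2039  r=-8.0139  x^+=2.5370  v^+=-3.5319  a^+=-1.7598
step 4: x_pred=-3.3677  r=1.4377  x^+=-3.0686  v^+=-5.2551  a^+=-1.5690
step 5: x_pred=-11.0080  r=11.5280  x^+=-8.6101  v^+=-3.1449  a^+=-0.0395
step 6: x_pred=-12.6360  r=13.3460  x^+=-9.8600  v^+=1.5549  a^+=1.7313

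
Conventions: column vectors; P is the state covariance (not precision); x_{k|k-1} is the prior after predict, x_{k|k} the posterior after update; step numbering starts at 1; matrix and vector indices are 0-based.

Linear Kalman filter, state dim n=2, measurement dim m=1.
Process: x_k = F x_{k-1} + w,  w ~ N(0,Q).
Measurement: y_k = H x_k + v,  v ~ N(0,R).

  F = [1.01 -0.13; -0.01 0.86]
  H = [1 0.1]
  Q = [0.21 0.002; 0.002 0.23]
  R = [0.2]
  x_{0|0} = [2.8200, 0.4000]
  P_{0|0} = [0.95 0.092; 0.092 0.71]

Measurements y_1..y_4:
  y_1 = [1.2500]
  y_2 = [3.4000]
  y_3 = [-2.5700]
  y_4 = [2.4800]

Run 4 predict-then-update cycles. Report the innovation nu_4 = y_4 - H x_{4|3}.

innov = [3.3011]

step 1: x^-=[2.7962, 0.3158]  P^-=[1.1669 -0.0069; -0.0069 0.7536]  S=[1.3731]  K=[0.8494; 0.0498]  nu=[-1.5778]  x^+=[1.4561, 0.2372]  P^+=[0.1764 -0.0651; -0.0651 0.7502]
step 2: x^-=[1.4398, 0.1894]  P^-=[0.4197 -0.1402; -0.1402 0.7860]  S=[0.5995]  K=[0.6767; -0.1028]  nu=[1.9412]  x^+=[2.7534, -0.0102]  P^+=[0.1452 -0.0985; -0.0985 0.7797]
step 3: x^-=[2.7823, -0.0363]  P^-=[0.3972 -0.1723; -0.1723 0.8083]  S=[0.5708]  K=[0.6656; -0.1603]  nu=[-5.3486]  x^+=[-0.7779, 0.8212]  P^+=[0.1443 -0.1114; -0.1114 0.7937]
step 4: x^-=[-0.8925, 0.7140]  P^-=[0.3998 -0.1851; -0.1851 0.8189]  S=[0.5710]  K=[0.6678; -0.1808]  nu=[3.3011]  x^+=[1.3120, 0.1172]  P^+=[0.1452 -0.1162; -0.1162 0.8003]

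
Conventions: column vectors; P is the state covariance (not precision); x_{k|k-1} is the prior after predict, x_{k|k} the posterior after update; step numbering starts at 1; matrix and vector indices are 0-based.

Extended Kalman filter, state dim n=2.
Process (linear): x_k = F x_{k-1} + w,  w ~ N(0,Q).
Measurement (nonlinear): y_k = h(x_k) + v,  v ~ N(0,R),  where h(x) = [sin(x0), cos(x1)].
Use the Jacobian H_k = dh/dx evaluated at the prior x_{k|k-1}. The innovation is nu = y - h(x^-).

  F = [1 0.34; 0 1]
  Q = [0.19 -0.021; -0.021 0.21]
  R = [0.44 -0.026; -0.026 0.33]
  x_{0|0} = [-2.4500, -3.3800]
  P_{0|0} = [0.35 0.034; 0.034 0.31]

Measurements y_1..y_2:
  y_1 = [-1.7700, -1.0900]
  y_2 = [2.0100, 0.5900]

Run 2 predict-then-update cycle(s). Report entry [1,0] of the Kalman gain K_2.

K[1,0] = -0.1810

step 1: x^-=[-3.5992, -3.3800]  P^-=[0.5990 0.1184; 0.1184 0.5200]  H_jac=[-0.8971 0.0000; 0.0000 -0.2362]  S=[0.9220 -0.0009; -0.0009 0.3590]  K=[-0.5828 -0.0794; -0.1155 -0.3424]  nu=[-2.2118, -0.1183]  x^+=[-2.3007, -3.0840]  P^+=[0.2836 0.0467; 0.0467 0.4657]
step 2: x^-=[-3.3492, -3.0840]  P^-=[0.5592 0.1841; 0.1841 0.6757]  H_jac=[-0.9785 0.0000; 0.0000 0.0576]  S=[0.9754 -0.0364; -0.0364 0.3322]  K=[-0.5621 -0.0296; -0.1810 0.0973]  nu=[1.8038, 1.5883]  x^+=[-4.4102, -3.2559]  P^+=[0.2520 0.0840; 0.0840 0.6393]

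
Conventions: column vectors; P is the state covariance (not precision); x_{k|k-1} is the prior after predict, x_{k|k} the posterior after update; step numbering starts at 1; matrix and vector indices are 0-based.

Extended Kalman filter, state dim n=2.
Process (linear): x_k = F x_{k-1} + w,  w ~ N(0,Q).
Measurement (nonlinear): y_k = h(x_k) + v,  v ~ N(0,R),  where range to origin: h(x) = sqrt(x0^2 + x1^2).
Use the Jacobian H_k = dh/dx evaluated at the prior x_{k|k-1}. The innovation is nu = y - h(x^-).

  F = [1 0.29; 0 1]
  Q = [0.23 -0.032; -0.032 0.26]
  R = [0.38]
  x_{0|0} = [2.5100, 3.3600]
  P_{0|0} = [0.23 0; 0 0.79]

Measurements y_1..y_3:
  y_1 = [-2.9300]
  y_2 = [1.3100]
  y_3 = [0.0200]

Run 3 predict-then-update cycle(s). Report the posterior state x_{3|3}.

step 1: x^-=[3.4844, 3.3600]  P^-=[0.5264 0.1971; 0.1971 1.0500]  H_jac=[0.7198 0.6941]  S=[1.3557]  K=[0.3804; 0.6423]  nu=[-7.7705]  x^+=[0.5281, -1.6309]  P^+=[0.3302 -0.1342; -0.1342 0.4907]
step 2: x^-=[0.0552, -1.6309]  P^-=[0.5237 -0.0239; -0.0239 0.7507]  H_jac=[0.0338 -0.9994]  S=[1.1321]  K=[0.0367; -0.6635]  nu=[-0.3218]  x^+=[0.0433, -1.4174]  P^+=[0.5221 0.0037; 0.0037 0.2524]
step 3: x^-=[-0.3677, -1.4174]  P^-=[0.7755 0.0449; 0.0449 0.5124]  H_jac=[-0.2511 -0.9680]  S=[0.9308]  K=[-0.2559; -0.5450]  nu=[-1.4443]  x^+=[0.0019, -0.6303]  P^+=[0.7146 -0.0849; -0.0849 0.2360]

x_post = [0.0019, -0.6303]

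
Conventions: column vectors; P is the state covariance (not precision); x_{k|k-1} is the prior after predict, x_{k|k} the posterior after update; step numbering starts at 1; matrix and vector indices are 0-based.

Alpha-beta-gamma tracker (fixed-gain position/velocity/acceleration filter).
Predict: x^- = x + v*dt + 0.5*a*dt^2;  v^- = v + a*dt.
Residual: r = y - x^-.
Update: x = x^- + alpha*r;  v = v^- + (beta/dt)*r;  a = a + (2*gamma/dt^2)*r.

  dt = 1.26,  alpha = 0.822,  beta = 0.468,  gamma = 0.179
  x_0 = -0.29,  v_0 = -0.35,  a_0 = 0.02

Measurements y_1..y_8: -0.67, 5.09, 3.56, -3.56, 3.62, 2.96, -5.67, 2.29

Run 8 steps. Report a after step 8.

a_post = 0.9725

step 1: x_pred=-0.7151  r=0.0451  x^+=-0.6780  v^+=-0.3080  a^+=0.0302
step 2: x_pred=-1.0422  r=6.1322  x^+=3.9985  v^+=2.0077  a^+=1.4130
step 3: x_pred=7.6497  r=-4.0897  x^+=4.2880  v^+=2.2690  a^+=0.4907
step 4: x_pred=7.5364  r=-11.0964  x^+=-1.5848  v^+=-1.2342  a^+=-2.0115
step 5: x_pred=-4.7367  r=8.3567  x^+=2.1325  v^+=-0.6648  a^+=-0.1271
step 6: x_pred=1.1940  r=1.7660  x^+=2.6457  v^+=-0.1689  a^+=0.2712
step 7: x_pred=2.6480  r=-8.3180  x^+=-4.1894  v^+=-2.9168  a^+=-1.6045
step 8: x_pred=-9.1383  r=11.4283  x^+=0.2558  v^+=-0.6938  a^+=0.9725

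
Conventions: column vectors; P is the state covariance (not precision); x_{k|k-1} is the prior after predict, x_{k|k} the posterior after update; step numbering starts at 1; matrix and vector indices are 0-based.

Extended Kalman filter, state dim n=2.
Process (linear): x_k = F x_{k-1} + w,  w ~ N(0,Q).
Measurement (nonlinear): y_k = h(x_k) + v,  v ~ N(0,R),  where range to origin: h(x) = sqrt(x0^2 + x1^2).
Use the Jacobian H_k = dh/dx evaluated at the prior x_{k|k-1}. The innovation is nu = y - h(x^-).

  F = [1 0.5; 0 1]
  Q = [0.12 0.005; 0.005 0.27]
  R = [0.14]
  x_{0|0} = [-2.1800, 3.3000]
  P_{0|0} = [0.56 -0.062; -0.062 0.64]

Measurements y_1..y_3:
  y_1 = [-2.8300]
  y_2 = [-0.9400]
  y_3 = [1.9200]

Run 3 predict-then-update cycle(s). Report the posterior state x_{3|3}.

x_post = [1.2513, -1.1076]

step 1: x^-=[-0.5300, 3.3000]  P^-=[0.7780 0.2630; 0.2630 0.9100]  H_jac=[-0.1586 0.9873]  S=[0.9643]  K=[0.1413; 0.8885]  nu=[-6.1723]  x^+=[-1.4024, -2.1839]  P^+=[0.7587 0.1419; 0.1419 0.1488]
step 2: x^-=[-2.4944, -2.1839]  P^-=[1.0578 0.2213; 0.2213 0.4188]  H_jac=[-0.7524 -0.6587]  S=[1.1399]  K=[-0.8261; -0.3881]  nu=[-4.2553]  x^+=[1.0210, -0.5326]  P^+=[0.2799 -0.1441; -0.1441 0.2471]
step 3: x^-=[0.7547, -0.5326]  P^-=[0.3176 -0.0156; -0.0156 0.5171]  H_jac=[0.8171 -0.5766]  S=[0.5386]  K=[0.4984; -0.5772]  nu=[0.9963]  x^+=[1.2513, -1.1076]  P^+=[0.1838 0.1394; 0.1394 0.3377]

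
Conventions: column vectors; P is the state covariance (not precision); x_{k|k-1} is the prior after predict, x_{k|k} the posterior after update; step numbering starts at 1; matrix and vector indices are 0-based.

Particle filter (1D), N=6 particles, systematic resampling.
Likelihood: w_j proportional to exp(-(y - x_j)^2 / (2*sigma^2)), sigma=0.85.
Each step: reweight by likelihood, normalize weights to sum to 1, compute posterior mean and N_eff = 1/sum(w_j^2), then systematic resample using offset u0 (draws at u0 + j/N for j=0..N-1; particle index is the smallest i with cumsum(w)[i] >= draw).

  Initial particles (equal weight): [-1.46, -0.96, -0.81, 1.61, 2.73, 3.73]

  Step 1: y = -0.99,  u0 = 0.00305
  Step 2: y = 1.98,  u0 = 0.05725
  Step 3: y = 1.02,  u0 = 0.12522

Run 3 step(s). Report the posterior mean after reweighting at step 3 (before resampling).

step 1: w=[0.3017, 0.3513, 0.3437, 0.0033, 0.0000, 0.0000]  mean=-1.0508  Neff=3.0068  idx=[0, 0, 1, 1, 2, 2]
step 2: w=[0.0188, 0.0188, 0.1711, 0.1711, 0.3101, 0.3101]  mean=-0.8858  Neff=3.9749  idx=[2, 3, 4, 4, 5, 5]
step 3: w=[0.1259, 0.1259, 0.1870, 0.1870, 0.1870, 0.1870]  mean=-0.8478  Neff=5.8260  idx=[0, 2, 3, 3, 4, 5]

post_mean = -0.8478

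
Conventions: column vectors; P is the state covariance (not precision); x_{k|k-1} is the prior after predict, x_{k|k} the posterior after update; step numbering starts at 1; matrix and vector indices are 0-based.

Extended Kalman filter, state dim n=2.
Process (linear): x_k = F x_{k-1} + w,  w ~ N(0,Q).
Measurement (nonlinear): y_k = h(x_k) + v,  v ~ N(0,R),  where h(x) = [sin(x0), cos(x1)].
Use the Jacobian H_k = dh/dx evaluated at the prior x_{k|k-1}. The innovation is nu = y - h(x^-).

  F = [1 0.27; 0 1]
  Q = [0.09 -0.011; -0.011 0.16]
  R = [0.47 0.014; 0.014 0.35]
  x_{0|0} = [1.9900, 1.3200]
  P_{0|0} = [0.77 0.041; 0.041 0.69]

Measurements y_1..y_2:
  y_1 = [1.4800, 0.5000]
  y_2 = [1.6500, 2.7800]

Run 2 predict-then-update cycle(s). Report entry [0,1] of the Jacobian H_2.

H_jac[0,1] = 0.0000

step 1: x^-=[2.3464, 1.3200]  P^-=[0.9324 0.2163; 0.2163 0.8500]  H_jac=[-0.7001 0.0000; 0.0000 -0.9687]  S=[0.9271 0.1607; 0.1607 1.1476]  K=[-0.6893 -0.0861; -0.0400 -0.7119]  nu=[0.7660, 0.2518]  x^+=[1.7967, 1.1101]  P^+=[0.4644 0.0411; 0.0411 0.2578]
step 2: x^-=[2.0965, 1.1101]  P^-=[0.5954 0.0997; 0.0997 0.4178]  H_jac=[-0.5018 0.0000; 0.0000 -0.8958]  S=[0.6199 0.0588; 0.0588 0.6852]  K=[-0.4734 -0.0897; -0.0291 -0.5436]  nu=[0.7850, 2.3355]  x^+=[1.5154, -0.1824]  P^+=[0.4459 0.0424; 0.0424 0.2129]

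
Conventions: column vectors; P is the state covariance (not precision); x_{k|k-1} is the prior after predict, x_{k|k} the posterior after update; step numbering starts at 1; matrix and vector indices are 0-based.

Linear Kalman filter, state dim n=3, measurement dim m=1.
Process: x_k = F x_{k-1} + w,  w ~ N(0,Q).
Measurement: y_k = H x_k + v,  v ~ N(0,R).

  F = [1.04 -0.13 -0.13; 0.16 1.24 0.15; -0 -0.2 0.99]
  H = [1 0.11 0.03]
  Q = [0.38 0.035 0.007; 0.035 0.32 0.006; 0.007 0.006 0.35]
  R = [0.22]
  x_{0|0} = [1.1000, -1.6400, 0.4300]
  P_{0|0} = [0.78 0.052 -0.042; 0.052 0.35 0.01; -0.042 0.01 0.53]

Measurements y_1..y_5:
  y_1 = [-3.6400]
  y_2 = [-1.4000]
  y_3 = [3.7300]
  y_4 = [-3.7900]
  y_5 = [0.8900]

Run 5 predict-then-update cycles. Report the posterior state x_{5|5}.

step 1: x^-=[1.3013, -1.7931, 0.7537]  P^-=[1.2362 0.1565 -0.1072; 0.1565 0.9124 0.0016; -0.1072 0.0016 0.8795]  S=[1.4960]  K=[0.8357; 0.1718; -0.0539]  nu=[-4.7667]  x^+=[-2.6820, -2.6118, 1.0106]  P^+=[0.1914 -0.0582 -0.0398; -0.0582 0.8683 0.0154; -0.0398 0.0154 0.8751]
step 2: x^-=[-2.5812, -3.5161, 1.5229]  P^-=[0.6435 -0.1722 -0.1135; -0.1722 1.6604 -0.0654; -0.1135 -0.0654 1.2364]  S=[0.8396]  K=[0.7399; 0.0101; -0.0996]  nu=[1.5223]  x^+=[-1.4549, -3.5007, 1.3713]  P^+=[0.1839 -0.1785 -0.0517; -0.1785 1.6603 -0.0645; -0.0517 -0.0645 1.2280]
step 3: x^-=[-1.2363, -4.3680, 2.0577]  P^-=[0.6878 -0.4477 -0.1173; -0.4477 2.8079 -0.3031; -0.1173 -0.3031 1.6455]  S=[0.8357]  K=[0.7599; -0.1770; -0.1212]  nu=[5.3850]  x^+=[2.8556, -5.3214, 1.4050]  P^+=[0.2053 -0.3353 -0.0403; -0.3353 2.7817 -0.3210; -0.0403 -0.3210 1.6333]
step 4: x^-=[3.4790, -5.9309, 2.4552]  P^-=[0.7674 -0.7840 -0.0697; -0.7840 4.3847 -0.8215; -0.0697 -0.8215 2.1892]  S=[0.8603]  K=[0.7893; -0.3793; -0.1097]  nu=[-6.6902]  x^+=[-1.8016, -3.3933, 3.1893]  P^+=[0.2314 -0.5264 0.0048; -0.5264 4.2610 -0.8573; 0.0048 -0.8573 2.1788]
step 5: x^-=[-1.8471, -4.0175, 3.8361]  P^-=[0.8512 -1.1682 0.0398; -1.1682 6.3990 -1.7362; 0.0398 -1.7362 2.9954]  S=[0.8852]  K=[0.8177; -0.5834; -0.0692]  nu=[3.0639]  x^+=[0.6584, -5.8049, 3.6240]  P^+=[0.2593 -0.7459 0.0900; -0.7459 6.0978 -1.7720; 0.0900 -1.7720 2.9911]

x_post = [0.6584, -5.8049, 3.6240]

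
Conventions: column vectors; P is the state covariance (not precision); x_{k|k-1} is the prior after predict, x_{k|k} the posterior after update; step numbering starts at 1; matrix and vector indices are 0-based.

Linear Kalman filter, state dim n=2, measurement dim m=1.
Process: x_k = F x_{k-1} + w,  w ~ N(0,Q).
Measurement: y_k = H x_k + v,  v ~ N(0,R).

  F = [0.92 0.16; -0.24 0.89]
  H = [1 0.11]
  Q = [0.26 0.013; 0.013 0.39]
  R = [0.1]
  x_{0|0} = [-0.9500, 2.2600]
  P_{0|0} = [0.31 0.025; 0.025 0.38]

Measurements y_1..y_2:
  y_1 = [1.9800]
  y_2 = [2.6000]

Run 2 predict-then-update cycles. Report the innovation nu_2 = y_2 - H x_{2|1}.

step 1: x^-=[-0.5124, 2.2394]  P^-=[0.5395 0.0182; 0.0182 0.6982]  S=[0.6519]  K=[0.8306; 0.1457]  nu=[2.2461]  x^+=[1.3531, 2.5666]  P^+=[0.0897 -0.0607; -0.0607 0.6843]
step 2: x^-=[1.6555, 1.9595]  P^-=[0.3356 0.0433; 0.0433 0.9632]  S=[0.4568]  K=[0.7451; 0.3267]  nu=[0.7289]  x^+=[2.1987, 2.1976]  P^+=[0.0820 -0.0679; -0.0679 0.9144]

innov = [0.7289]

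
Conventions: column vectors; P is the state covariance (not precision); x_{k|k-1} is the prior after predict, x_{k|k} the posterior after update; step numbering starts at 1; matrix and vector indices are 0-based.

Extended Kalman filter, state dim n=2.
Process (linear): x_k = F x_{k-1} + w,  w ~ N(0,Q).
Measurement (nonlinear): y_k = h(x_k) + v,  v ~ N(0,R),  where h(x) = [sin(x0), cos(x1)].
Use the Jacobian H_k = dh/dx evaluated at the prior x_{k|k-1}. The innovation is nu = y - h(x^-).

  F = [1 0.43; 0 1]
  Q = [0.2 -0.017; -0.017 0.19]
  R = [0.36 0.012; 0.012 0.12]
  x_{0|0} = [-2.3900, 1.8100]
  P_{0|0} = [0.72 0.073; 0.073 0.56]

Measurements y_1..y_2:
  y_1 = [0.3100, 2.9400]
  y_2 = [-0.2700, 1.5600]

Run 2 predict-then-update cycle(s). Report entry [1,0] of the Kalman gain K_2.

step 1: x^-=[-1.6117, 1.8100]  P^-=[1.0863 0.2968; 0.2968 0.7500]  H_jac=[-0.0409 0.0000; 0.0000 -0.9715]  S=[0.3618 0.0238; 0.0238 0.8279]  K=[-0.1001 -0.3454; 0.0244 -0.8808]  nu=[1.3092, 3.1769]  x^+=[-2.8401, -0.9564]  P^+=[0.9823 0.0439; 0.0439 0.1085]
step 2: x^-=[-3.2513, -0.9564]  P^-=[1.2401 0.0736; 0.0736 0.2985]  H_jac=[-0.9940 0.0000; 0.0000 0.8171]  S=[1.5852 -0.0477; -0.0477 0.3193]  K=[-0.7754 0.0723; -0.0232 0.7604]  nu=[-0.3795, 0.9835]  x^+=[-2.8859, -0.1997]  P^+=[0.2800 -0.0008; -0.0008 0.1113]

K[1,0] = -0.0232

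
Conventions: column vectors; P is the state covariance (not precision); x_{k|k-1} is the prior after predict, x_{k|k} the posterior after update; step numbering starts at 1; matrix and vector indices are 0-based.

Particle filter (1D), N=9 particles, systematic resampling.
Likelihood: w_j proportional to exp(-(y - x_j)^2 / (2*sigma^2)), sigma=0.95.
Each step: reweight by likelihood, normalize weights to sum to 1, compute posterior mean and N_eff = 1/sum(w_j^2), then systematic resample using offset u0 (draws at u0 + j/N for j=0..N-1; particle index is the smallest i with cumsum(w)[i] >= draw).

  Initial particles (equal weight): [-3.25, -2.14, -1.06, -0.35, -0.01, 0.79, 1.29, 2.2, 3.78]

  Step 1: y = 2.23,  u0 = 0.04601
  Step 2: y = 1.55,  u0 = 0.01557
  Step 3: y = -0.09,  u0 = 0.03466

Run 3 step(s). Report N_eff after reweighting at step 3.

N_eff = 5.3799

step 1: w=[0.0000, 0.0000, 0.0011, 0.0110, 0.0272, 0.1388, 0.2684, 0.4378, 0.1157]  mean=1.8512  Neff=3.3645  idx=[5, 5, 6, 6, 7, 7, 7, 7, 8]
step 2: w=[0.1099, 0.1099, 0.1458, 0.1458, 0.1198, 0.1198, 0.1198, 0.1198, 0.0096]  mean=1.6400  Neff=8.0570  idx=[0, 1, 2, 2, 3, 4, 5, 6, 7]
step 3: w=[0.2538, 0.2538, 0.1357, 0.1357, 0.1357, 0.0213, 0.0213, 0.0213, 0.0213]  mean=1.1139  Neff=5.3799  idx=[0, 0, 1, 1, 1, 2, 3, 4, 5]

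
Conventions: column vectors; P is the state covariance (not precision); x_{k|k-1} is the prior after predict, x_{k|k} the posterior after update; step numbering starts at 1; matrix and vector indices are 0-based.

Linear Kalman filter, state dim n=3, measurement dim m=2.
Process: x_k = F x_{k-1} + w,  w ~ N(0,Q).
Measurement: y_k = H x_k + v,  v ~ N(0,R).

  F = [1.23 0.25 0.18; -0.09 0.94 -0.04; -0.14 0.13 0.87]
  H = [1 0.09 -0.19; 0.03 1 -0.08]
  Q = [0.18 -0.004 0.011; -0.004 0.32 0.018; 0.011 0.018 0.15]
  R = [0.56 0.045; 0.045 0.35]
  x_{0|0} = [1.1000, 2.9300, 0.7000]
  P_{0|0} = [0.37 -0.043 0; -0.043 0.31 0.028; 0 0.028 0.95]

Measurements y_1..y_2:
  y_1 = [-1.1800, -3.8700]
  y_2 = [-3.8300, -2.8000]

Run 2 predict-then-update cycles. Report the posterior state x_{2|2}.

step 1: x^-=[2.2115, 2.6272, 0.8359]  P^-=[0.7660 -0.0232 0.1075; -0.0232 0.6036 0.0564; 0.1075 0.0564 0.8894]  S=[1.3160 0.0922; 0.0922 0.9491]  K=[0.5695 -0.0647; -0.0289 0.6333; -0.0423 -0.0080]  nu=[-3.4691, -6.4967]  x^+=[0.6560, -1.3871, 1.0349]  P^+=[0.3420 0.0038 0.1389; 0.0038 0.2252 0.0621; 0.1389 0.0621 0.8870]
step 2: x^-=[0.6463, -1.4043, 0.6282]  P^-=[0.8097 0.0098 0.2589; 0.0098 0.5189 0.0588; 0.2589 0.0588 0.8119]  S=[1.3046 0.1044; 0.1044 0.8647]  K=[0.5881 -0.0555; -0.0130 0.5965; 0.0849 -0.0084]  nu=[-4.2306, -1.3648]  x^+=[-1.7658, -2.1636, 0.2805]  P^+=[0.3627 0.0117 0.1943; 0.0117 0.2126 0.0592; 0.1943 0.0592 0.8026]

x_post = [-1.7658, -2.1636, 0.2805]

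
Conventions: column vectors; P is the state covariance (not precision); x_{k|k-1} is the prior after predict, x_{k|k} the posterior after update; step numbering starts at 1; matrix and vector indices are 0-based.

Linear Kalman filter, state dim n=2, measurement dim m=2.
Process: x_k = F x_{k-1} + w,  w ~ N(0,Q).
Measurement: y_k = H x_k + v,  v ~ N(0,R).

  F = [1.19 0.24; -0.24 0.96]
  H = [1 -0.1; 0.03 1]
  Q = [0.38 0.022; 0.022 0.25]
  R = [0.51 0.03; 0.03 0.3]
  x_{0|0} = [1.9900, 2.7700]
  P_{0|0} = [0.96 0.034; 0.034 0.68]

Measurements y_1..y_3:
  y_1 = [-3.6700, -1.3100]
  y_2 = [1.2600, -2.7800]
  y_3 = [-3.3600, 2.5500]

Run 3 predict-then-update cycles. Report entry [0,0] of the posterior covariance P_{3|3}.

step 1: x^-=[3.0329, 2.1816]  P^-=[1.7980 -0.0586; -0.0586 0.9163]  S=[2.3289 -0.0661; -0.0661 1.2144]  K=[0.7757 0.0384; -0.0432 0.7507]  nu=[-6.4847, -3.5826]  x^+=[-2.1345, -0.2278]  P^+=[0.3990 0.0228; 0.0228 0.2232]
step 2: x^-=[-2.5948, 0.2936]  P^-=[0.9709 -0.0158; -0.0158 0.4682]  S=[1.4888 -0.0034; -0.0034 0.7681]  K=[0.6533 0.0203; -0.0406 0.6087]  nu=[3.8841, -2.9957]  x^+=[-0.1182, -1.6879]  P^+=[0.3353 0.0156; 0.0156 0.1809]
step 3: x^-=[-0.5457, -1.5921]  P^-=[0.8742 -0.0151; -0.0151 0.4289]  S=[1.3915 -0.0018; -0.0018 0.7287]  K=[0.6294 0.0167; -0.0410 0.5878]  nu=[-2.9735, 4.1584]  x^+=[-2.3475, 0.9740]  P^+=[0.3229 0.0142; 0.0142 0.1747]

P_post[0,0] = 0.3229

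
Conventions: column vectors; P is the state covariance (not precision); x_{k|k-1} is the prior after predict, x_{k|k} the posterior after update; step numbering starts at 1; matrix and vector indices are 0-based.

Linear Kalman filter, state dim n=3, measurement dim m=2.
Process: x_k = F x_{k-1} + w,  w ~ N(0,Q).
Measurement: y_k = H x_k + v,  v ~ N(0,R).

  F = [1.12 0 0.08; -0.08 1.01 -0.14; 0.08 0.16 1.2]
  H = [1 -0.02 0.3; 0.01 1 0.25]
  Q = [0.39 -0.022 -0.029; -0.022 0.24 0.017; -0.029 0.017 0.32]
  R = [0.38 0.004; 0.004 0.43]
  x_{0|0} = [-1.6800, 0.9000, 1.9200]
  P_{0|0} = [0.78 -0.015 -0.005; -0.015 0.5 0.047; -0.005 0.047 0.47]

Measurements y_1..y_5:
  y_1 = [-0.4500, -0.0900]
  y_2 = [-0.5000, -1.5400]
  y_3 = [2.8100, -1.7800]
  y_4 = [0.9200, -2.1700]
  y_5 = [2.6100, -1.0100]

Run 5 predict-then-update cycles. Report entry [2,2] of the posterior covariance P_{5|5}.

P_post[2,2] = 3.7418

step 1: x^-=[-1.7280, 0.7746, 2.3136]  P^-=[1.3705 -0.1095 0.0772; -0.1095 0.7533 0.0693; 0.0772 0.0693 1.0313]  S=[1.8935 0.0105; 0.0105 1.2807]  K=[0.7376 -0.0658; -0.0581 0.6013; 0.2020 0.2544]  nu=[0.5994, -1.4257]  x^+=[-1.1921, -0.1176, 2.0720]  P^+=[0.3360 0.0177 -0.1854; 0.0177 0.2845 -0.1055; -0.1854 -0.1055 0.8701]
step 2: x^-=[-1.1694, -0.3134, 2.3723]  P^-=[0.7838 -0.0202 -0.1639; -0.0202 0.5723 -0.1898; -0.1639 -0.1898 1.5067]  S=[1.2044 -0.0042; -0.0042 1.0004]  K=[0.6101 -0.0507; -0.0717 0.5241; 0.2431 0.1862]  nu=[-0.0485, -1.8079]  x^+=[-1.1074, -1.2575, 2.0238]  P^+=[0.3326 0.0605 -0.3326; 0.0605 0.2910 -0.2659; -0.3326 -0.2659 1.4013]
step 3: x^-=[-1.0783, -1.4648, 2.1388]  P^-=[0.7566 0.0337 -0.3064; 0.0337 0.6244 -0.4501; -0.3064 -0.4501 2.1830]  S=[1.1536 -0.0138; -0.0138 0.9650]  K=[0.5753 -0.0284; -0.0923 0.5295; 0.3111 0.1004]  nu=[3.2174, -0.8391]  x^+=[0.7964, -2.2062, 3.0556]  P^+=[0.3736 0.1137 -0.5094; 0.1137 0.3427 -0.4661; -0.5094 -0.4661 2.0624]
step 4: x^-=[1.1365, -2.7198, 3.3774]  P^-=[0.7806 0.0955 -0.4710; 0.0955 0.7344 -0.7686; -0.4710 -0.7686 3.0272]  S=[1.1561 -0.0263; -0.0263 0.9689]  K=[0.5513 0.0001; -0.1169 0.5575; 0.3912 -0.0065]  nu=[-1.2841, -0.3060]  x^+=[0.4285, -2.7403, 2.8770]  P^+=[0.4292 0.1781 -0.7205; 0.1781 0.4141 -0.7065; -0.7205 -0.7065 2.8500]
step 5: x^-=[0.7101, -3.2047, 3.0482]  P^-=[0.8175 0.1695 -0.6670; 0.1695 0.8759 -1.1488; -0.6670 -1.1488 4.0323]  S=[1.1676 -0.0411; -0.0411 0.9837]  K=[0.5271 0.0331; -0.1441 0.5942; 0.4799 -0.1298]  nu=[0.9213, 1.4256]  x^+=[1.2430, -2.4904, 3.3054]  P^+=[0.4935 0.2515 -0.9603; 0.2515 0.4973 -0.9797; -0.9603 -0.9797 3.7418]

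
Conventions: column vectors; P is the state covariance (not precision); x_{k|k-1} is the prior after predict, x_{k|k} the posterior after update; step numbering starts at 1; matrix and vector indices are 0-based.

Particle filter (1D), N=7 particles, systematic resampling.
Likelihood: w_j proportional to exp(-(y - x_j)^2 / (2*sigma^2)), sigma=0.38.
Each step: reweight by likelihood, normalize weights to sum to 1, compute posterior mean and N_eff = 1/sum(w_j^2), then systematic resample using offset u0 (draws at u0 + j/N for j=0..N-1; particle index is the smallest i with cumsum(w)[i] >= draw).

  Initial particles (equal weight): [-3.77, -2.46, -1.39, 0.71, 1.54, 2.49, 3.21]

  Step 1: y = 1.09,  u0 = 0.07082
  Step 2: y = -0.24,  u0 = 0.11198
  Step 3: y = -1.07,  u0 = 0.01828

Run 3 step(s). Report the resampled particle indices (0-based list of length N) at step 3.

step 1: w=[0.0000, 0.0000, 0.0000, 0.5496, 0.4494, 0.0010, 0.0000]  mean=1.0848  Neff=1.9842  idx=[3, 3, 3, 3, 4, 4, 4]
step 2: w=[0.2499, 0.2499, 0.2499, 0.2499, 0.0001, 0.0001, 0.0001]  mean=0.7102  Neff=4.0023  idx=[0, 1, 1, 2, 2, 3, 3]
step 3: w=[0.1429, 0.1429, 0.1429, 0.1429, 0.1429, 0.1429, 0.1429]  mean=0.7100  Neff=7.0000  idx=[0, 1, 2, 3, 4, 5, 6]

resampled_idx = [0, 1, 2, 3, 4, 5, 6]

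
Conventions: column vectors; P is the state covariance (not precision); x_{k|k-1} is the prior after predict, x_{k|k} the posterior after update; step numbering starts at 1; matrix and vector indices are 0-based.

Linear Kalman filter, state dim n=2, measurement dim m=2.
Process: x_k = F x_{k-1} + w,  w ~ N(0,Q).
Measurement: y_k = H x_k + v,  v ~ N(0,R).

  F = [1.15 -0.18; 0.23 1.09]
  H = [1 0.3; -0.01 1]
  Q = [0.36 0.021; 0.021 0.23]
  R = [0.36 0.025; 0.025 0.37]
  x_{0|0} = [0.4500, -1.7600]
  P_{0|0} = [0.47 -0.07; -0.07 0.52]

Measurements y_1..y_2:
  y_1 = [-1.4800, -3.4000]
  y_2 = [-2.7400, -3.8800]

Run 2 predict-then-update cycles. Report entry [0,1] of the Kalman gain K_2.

K[0,1] = -0.1433

step 1: x^-=[0.8343, -1.8149]  P^-=[1.0274 -0.0416; -0.0416 0.8376]  S=[1.4379 0.2246; 0.2246 1.2085]  K=[0.7339 -0.1793; 0.0387 0.6862]  nu=[-1.7698, -1.5768]  x^+=[-0.1819, -2.9654]  P^+=[0.2733 -0.0452; -0.0452 0.2544]
step 2: x^-=[0.3246, -3.2741]  P^-=[0.7484 -0.0115; -0.0115 0.5240]  S=[1.1487 0.1633; 0.1633 0.8943]  K=[0.6689 -0.1433; 0.0447 0.5779]  nu=[-2.0824, -0.6027]  x^+=[-0.9819, -3.7155]  P^+=[0.2474 -0.0338; -0.0338 0.2146]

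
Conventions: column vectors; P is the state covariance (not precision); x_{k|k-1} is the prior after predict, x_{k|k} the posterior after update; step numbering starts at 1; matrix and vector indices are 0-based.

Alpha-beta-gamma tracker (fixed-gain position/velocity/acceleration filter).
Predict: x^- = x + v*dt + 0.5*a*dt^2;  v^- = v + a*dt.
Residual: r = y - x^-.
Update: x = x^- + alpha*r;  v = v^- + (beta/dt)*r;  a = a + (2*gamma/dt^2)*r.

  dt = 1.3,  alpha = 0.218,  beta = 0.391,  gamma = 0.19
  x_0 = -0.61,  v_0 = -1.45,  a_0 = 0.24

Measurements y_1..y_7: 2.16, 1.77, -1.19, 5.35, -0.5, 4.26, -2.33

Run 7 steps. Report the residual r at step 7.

step 1: x_pred=-2.2922  r=4.4522  x^+=-1.3216  v^+=0.2011  a^+=1.2411
step 2: x_pred=-0.0115  r=1.7815  x^+=0.3769  v^+=2.3503  a^+=1.6417
step 3: x_pred=4.8195  r=-6.0095  x^+=3.5094  v^+=2.6770  a^+=0.2904
step 4: x_pred=7.2349  r=-1.8849  x^+=6.8240  v^+=2.4876  a^+=-0.1334
step 5: x_pred=9.9452  r=-10.4452  x^+=7.6681  v^+=-0.8274  a^+=-2.4820
step 6: x_pred=4.4952  r=-0.2352  x^+=4.4439  v^+=-4.1248  a^+=-2.5349
step 7: x_pred=-3.0603  r=0.7303  x^+=-2.9011  v^+=-7.2005  a^+=-2.3707

resid = 0.7303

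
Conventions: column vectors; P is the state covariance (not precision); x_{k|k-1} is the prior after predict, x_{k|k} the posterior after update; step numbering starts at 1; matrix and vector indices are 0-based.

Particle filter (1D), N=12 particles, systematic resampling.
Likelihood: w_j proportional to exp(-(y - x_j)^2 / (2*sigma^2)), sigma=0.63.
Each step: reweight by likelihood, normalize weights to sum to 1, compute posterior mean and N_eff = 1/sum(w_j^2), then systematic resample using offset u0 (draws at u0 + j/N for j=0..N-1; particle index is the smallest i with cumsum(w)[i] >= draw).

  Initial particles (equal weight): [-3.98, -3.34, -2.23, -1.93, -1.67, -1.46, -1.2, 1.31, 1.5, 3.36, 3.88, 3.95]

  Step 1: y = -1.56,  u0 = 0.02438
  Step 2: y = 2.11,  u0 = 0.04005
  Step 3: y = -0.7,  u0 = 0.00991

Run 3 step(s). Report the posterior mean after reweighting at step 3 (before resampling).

step 1: w=[0.0001, 0.0043, 0.1336, 0.1980, 0.2317, 0.2323, 0.1998, 0.0000, 0.0000, 0.0000, 0.0000, 0.0000]  mean=-1.6612  Neff=4.8858  idx=[2, 2, 3, 3, 4, 4, 4, 5, 5, 5, 6, 6]
step 2: w=[0.0000, 0.0000, 0.0005, 0.0005, 0.0064, 0.0064, 0.0064, 0.0445, 0.0445, 0.0445, 0.4233, 0.4233]  mean=-1.2444  Neff=2.7446  idx=[7, 9, 10, 10, 10, 10, 10, 11, 11, 11, 11, 11]
step 3: w=[0.0584, 0.0584, 0.0883, 0.0883, 0.0883, 0.0883, 0.0883, 0.0883, 0.0883, 0.0883, 0.0883, 0.0883]  mean=-1.2304  Neff=11.7897  idx=[0, 1, 2, 3, 4, 5, 6, 7, 8, 9, 10, 11]

post_mean = -1.2304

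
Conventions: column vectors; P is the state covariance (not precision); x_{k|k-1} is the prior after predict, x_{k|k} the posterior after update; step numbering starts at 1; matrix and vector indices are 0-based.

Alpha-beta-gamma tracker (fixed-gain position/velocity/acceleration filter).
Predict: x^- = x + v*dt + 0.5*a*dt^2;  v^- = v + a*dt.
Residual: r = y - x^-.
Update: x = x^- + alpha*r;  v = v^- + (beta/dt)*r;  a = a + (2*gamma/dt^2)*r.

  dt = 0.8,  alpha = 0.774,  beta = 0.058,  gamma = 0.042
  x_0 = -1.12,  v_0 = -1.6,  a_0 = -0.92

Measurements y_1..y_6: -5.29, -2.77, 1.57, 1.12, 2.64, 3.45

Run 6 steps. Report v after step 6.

step 1: x_pred=-2.6944  r=-2.5956  x^+=-4.7034  v^+=-2.5242  a^+=-1.2607
step 2: x_pred=-7.1262  r=4.3562  x^+=-3.7545  v^+=-3.2169  a^+=-0.6889
step 3: x_pred=-6.5485  r=8.1185  x^+=-0.2648  v^+=-3.1795  a^+=0.3766
step 4: x_pred=-2.6878  r=3.8078  x^+=0.2594  v^+=-2.6021  a^+=0.8764
step 5: x_pred=-1.5418  r=4.1818  x^+=1.6949  v^+=-1.5978  a^+=1.4253
step 6: x_pred=0.8728  r=2.5772  x^+=2.8675  v^+=-0.2707  a^+=1.7635

v_post = -0.2707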